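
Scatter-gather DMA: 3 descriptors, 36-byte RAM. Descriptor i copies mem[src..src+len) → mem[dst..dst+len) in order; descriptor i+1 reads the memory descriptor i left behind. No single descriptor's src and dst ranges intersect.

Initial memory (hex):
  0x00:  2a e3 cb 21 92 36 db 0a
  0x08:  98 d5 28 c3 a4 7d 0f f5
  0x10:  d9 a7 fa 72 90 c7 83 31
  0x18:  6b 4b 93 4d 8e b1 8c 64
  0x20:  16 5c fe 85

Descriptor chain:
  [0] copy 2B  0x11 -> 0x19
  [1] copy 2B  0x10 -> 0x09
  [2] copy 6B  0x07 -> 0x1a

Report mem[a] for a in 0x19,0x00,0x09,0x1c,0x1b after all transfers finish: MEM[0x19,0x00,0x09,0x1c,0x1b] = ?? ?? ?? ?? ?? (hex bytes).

MEM[0x19,0x00,0x09,0x1c,0x1b] = a7 2a d9 d9 98

[0] 0x11->0x19 len=2 : a7 fa
[1] 0x10->0x09 len=2 : d9 a7
[2] 0x07->0x1a len=6 : 0a 98 d9 a7 c3 a4
query mem[0x19]=0xa7, mem[0x00]=0x2a, mem[0x09]=0xd9, mem[0x1c]=0xd9, mem[0x1b]=0x98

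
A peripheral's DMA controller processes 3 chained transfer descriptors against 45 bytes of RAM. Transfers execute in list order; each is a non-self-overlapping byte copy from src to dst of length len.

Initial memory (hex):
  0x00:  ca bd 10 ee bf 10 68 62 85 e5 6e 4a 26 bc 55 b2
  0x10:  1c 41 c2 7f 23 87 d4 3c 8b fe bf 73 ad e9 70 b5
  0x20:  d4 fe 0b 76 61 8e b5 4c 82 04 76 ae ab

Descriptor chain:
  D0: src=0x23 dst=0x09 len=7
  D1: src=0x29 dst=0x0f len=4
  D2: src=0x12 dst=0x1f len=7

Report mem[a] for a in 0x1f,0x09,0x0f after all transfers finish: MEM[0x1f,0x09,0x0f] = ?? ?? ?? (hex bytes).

[0] 0x23->0x09 len=7 : 76 61 8e b5 4c 82 04
[1] 0x29->0x0f len=4 : 04 76 ae ab
[2] 0x12->0x1f len=7 : ab 7f 23 87 d4 3c 8b
query mem[0x1f]=0xab, mem[0x09]=0x76, mem[0x0f]=0x04

MEM[0x1f,0x09,0x0f] = ab 76 04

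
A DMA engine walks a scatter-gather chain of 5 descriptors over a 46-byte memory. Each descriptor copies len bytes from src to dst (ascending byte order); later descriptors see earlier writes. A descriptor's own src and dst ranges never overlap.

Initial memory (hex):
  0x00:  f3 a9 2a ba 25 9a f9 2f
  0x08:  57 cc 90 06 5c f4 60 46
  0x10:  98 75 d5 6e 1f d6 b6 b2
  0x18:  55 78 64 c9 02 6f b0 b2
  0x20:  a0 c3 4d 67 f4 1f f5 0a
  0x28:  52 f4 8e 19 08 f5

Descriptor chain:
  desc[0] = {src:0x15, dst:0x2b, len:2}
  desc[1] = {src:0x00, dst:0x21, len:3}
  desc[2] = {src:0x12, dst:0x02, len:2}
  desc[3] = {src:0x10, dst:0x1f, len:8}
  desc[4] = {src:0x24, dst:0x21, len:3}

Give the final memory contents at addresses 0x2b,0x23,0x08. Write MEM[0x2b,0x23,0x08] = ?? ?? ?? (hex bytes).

  after D0: wrote 2B at 0x2b = d6b6
  after D1: wrote 3B at 0x21 = f3a92a
  after D2: wrote 2B at 0x02 = d56e
  after D3: wrote 8B at 0x1f = 9875d56e1fd6b6b2
  after D4: wrote 3B at 0x21 = d6b6b2
query mem[0x2b]=0xd6, mem[0x23]=0xb2, mem[0x08]=0x57

MEM[0x2b,0x23,0x08] = d6 b2 57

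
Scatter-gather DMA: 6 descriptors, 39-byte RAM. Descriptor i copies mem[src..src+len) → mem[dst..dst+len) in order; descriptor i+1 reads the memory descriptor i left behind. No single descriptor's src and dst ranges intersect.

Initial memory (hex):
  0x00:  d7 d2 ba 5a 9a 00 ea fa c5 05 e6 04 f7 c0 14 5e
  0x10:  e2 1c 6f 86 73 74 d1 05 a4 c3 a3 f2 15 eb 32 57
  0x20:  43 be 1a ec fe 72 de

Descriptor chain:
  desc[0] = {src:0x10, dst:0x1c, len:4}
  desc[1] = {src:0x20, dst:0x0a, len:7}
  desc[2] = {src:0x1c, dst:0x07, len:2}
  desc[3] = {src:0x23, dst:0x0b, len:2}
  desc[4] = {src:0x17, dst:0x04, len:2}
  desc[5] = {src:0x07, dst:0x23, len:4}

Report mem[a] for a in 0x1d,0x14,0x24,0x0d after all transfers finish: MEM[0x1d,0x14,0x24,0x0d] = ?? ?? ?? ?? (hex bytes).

[0] 0x10->0x1c len=4 : e2 1c 6f 86
[1] 0x20->0x0a len=7 : 43 be 1a ec fe 72 de
[2] 0x1c->0x07 len=2 : e2 1c
[3] 0x23->0x0b len=2 : ec fe
[4] 0x17->0x04 len=2 : 05 a4
[5] 0x07->0x23 len=4 : e2 1c 05 43
query mem[0x1d]=0x1c, mem[0x14]=0x73, mem[0x24]=0x1c, mem[0x0d]=0xec

MEM[0x1d,0x14,0x24,0x0d] = 1c 73 1c ec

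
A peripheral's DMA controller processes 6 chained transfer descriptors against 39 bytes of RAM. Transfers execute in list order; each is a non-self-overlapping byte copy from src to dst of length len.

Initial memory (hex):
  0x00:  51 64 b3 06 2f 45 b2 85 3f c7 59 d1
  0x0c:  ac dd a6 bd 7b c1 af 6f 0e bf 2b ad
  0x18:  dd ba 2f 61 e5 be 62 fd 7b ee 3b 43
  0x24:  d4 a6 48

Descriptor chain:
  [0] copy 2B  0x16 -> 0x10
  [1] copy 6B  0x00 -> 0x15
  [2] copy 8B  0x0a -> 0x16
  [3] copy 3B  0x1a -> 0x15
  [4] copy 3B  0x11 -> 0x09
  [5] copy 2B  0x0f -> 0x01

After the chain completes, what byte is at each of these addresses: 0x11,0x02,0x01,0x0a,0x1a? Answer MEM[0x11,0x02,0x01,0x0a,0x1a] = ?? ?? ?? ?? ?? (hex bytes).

MEM[0x11,0x02,0x01,0x0a,0x1a] = ad 2b bd af a6

#0 dst[0x10+2] := {0x2b,0xad}
#1 dst[0x15+6] := {0x51,0x64,0xb3,0x06,0x2f,0x45}
#2 dst[0x16+8] := {0x59,0xd1,0xac,0xdd,0xa6,0xbd,0x2b,0xad}
#3 dst[0x15+3] := {0xa6,0xbd,0x2b}
#4 dst[0x09+3] := {0xad,0xaf,0x6f}
#5 dst[0x01+2] := {0xbd,0x2b}
query mem[0x11]=0xad, mem[0x02]=0x2b, mem[0x01]=0xbd, mem[0x0a]=0xaf, mem[0x1a]=0xa6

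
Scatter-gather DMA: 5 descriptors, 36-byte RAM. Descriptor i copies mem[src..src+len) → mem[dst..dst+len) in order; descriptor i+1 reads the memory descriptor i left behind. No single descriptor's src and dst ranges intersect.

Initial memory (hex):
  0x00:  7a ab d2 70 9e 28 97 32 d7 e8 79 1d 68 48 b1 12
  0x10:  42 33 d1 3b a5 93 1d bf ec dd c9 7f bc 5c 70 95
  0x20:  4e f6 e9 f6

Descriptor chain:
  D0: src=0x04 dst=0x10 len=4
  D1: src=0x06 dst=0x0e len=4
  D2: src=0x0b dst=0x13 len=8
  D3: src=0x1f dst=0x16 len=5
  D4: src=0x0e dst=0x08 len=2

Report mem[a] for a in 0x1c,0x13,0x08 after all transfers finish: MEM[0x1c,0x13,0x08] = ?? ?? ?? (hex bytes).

MEM[0x1c,0x13,0x08] = bc 1d 97

D0: mem[0x10..0x13] <- [9e 28 97 32]
D1: mem[0x0e..0x11] <- [97 32 d7 e8]
D2: mem[0x13..0x1a] <- [1d 68 48 97 32 d7 e8 97]
D3: mem[0x16..0x1a] <- [95 4e f6 e9 f6]
D4: mem[0x08..0x09] <- [97 32]
query mem[0x1c]=0xbc, mem[0x13]=0x1d, mem[0x08]=0x97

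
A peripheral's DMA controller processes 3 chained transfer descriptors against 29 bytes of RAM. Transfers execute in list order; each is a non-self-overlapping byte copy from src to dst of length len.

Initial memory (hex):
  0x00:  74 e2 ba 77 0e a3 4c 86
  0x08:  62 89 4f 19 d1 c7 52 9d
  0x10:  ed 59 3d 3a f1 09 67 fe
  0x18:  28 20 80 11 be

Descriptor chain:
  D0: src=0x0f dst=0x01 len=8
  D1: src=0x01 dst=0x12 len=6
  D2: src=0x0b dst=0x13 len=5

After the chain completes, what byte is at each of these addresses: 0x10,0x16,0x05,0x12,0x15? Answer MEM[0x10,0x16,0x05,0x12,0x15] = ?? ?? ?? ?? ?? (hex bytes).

[0] 0x0f->0x01 len=8 : 9d ed 59 3d 3a f1 09 67
[1] 0x01->0x12 len=6 : 9d ed 59 3d 3a f1
[2] 0x0b->0x13 len=5 : 19 d1 c7 52 9d
query mem[0x10]=0xed, mem[0x16]=0x52, mem[0x05]=0x3a, mem[0x12]=0x9d, mem[0x15]=0xc7

MEM[0x10,0x16,0x05,0x12,0x15] = ed 52 3a 9d c7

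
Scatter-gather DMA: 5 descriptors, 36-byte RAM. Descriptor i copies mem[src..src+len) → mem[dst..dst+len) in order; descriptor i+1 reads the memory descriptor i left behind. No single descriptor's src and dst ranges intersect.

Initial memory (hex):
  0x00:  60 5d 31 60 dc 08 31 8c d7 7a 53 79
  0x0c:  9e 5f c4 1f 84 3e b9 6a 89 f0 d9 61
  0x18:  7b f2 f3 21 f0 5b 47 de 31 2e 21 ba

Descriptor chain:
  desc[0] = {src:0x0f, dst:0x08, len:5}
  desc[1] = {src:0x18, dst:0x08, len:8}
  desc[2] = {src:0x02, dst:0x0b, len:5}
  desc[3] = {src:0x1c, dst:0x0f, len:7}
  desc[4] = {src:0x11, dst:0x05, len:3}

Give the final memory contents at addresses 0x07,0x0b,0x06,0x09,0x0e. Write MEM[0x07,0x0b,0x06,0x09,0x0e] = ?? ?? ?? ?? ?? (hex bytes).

MEM[0x07,0x0b,0x06,0x09,0x0e] = 31 31 de f2 08

#0 dst[0x08+5] := {0x1f,0x84,0x3e,0xb9,0x6a}
#1 dst[0x08+8] := {0x7b,0xf2,0xf3,0x21,0xf0,0x5b,0x47,0xde}
#2 dst[0x0b+5] := {0x31,0x60,0xdc,0x08,0x31}
#3 dst[0x0f+7] := {0xf0,0x5b,0x47,0xde,0x31,0x2e,0x21}
#4 dst[0x05+3] := {0x47,0xde,0x31}
query mem[0x07]=0x31, mem[0x0b]=0x31, mem[0x06]=0xde, mem[0x09]=0xf2, mem[0x0e]=0x08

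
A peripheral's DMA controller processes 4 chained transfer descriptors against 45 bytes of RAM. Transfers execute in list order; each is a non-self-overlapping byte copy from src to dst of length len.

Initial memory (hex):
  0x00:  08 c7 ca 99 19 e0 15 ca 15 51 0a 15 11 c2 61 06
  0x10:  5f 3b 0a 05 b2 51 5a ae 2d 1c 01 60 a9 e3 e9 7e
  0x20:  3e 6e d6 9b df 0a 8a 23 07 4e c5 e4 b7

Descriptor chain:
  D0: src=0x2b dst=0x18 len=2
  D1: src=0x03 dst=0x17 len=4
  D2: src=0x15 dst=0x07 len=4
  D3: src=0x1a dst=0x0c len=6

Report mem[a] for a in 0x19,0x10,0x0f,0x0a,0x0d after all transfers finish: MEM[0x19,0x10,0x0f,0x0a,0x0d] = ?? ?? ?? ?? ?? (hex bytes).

MEM[0x19,0x10,0x0f,0x0a,0x0d] = e0 e9 e3 19 60

  after D0: wrote 2B at 0x18 = e4b7
  after D1: wrote 4B at 0x17 = 9919e015
  after D2: wrote 4B at 0x07 = 515a9919
  after D3: wrote 6B at 0x0c = 1560a9e3e97e
query mem[0x19]=0xe0, mem[0x10]=0xe9, mem[0x0f]=0xe3, mem[0x0a]=0x19, mem[0x0d]=0x60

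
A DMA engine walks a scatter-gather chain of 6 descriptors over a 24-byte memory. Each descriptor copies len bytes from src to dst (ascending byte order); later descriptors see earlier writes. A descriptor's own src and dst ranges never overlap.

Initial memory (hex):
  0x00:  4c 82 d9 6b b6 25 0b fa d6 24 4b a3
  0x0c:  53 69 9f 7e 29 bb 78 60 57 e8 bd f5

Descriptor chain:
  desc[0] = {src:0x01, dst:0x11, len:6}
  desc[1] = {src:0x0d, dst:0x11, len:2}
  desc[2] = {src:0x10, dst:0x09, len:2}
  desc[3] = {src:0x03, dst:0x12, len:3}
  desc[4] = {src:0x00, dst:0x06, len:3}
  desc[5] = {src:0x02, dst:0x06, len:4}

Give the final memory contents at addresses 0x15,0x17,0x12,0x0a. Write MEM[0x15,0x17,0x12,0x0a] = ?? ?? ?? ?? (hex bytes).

  after D0: wrote 6B at 0x11 = 82d96bb6250b
  after D1: wrote 2B at 0x11 = 699f
  after D2: wrote 2B at 0x09 = 2969
  after D3: wrote 3B at 0x12 = 6bb625
  after D4: wrote 3B at 0x06 = 4c82d9
  after D5: wrote 4B at 0x06 = d96bb625
query mem[0x15]=0x25, mem[0x17]=0xf5, mem[0x12]=0x6b, mem[0x0a]=0x69

MEM[0x15,0x17,0x12,0x0a] = 25 f5 6b 69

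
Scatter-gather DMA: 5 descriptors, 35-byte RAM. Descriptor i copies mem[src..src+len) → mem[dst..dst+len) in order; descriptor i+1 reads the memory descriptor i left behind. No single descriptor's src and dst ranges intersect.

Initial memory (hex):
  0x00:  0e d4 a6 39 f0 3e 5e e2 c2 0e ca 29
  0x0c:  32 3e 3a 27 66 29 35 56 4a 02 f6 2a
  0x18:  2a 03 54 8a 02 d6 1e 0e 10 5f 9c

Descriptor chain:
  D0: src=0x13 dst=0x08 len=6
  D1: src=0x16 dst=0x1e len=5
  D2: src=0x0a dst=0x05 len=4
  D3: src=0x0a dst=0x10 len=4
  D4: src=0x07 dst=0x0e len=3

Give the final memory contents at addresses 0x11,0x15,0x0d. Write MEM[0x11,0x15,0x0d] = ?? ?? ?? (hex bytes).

MEM[0x11,0x15,0x0d] = f6 02 2a

#0 dst[0x08+6] := {0x56,0x4a,0x02,0xf6,0x2a,0x2a}
#1 dst[0x1e+5] := {0xf6,0x2a,0x2a,0x03,0x54}
#2 dst[0x05+4] := {0x02,0xf6,0x2a,0x2a}
#3 dst[0x10+4] := {0x02,0xf6,0x2a,0x2a}
#4 dst[0x0e+3] := {0x2a,0x2a,0x4a}
query mem[0x11]=0xf6, mem[0x15]=0x02, mem[0x0d]=0x2a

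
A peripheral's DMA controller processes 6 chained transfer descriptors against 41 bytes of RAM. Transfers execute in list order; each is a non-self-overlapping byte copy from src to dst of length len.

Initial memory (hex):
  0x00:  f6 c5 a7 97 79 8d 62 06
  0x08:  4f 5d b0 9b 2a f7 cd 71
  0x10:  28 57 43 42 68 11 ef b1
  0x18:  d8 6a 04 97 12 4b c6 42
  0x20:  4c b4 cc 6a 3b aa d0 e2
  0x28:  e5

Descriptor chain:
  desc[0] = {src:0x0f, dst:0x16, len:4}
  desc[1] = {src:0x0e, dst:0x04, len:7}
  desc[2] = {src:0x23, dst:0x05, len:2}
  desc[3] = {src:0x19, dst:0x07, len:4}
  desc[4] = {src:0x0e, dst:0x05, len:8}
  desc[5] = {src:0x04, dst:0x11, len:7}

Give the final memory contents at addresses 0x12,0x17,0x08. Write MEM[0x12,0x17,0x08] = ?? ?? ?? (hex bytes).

  after D0: wrote 4B at 0x16 = 71285743
  after D1: wrote 7B at 0x04 = cd712857434268
  after D2: wrote 2B at 0x05 = 6a3b
  after D3: wrote 4B at 0x07 = 43049712
  after D4: wrote 8B at 0x05 = cd71285743426811
  after D5: wrote 7B at 0x11 = cdcd7128574342
query mem[0x12]=0xcd, mem[0x17]=0x42, mem[0x08]=0x57

MEM[0x12,0x17,0x08] = cd 42 57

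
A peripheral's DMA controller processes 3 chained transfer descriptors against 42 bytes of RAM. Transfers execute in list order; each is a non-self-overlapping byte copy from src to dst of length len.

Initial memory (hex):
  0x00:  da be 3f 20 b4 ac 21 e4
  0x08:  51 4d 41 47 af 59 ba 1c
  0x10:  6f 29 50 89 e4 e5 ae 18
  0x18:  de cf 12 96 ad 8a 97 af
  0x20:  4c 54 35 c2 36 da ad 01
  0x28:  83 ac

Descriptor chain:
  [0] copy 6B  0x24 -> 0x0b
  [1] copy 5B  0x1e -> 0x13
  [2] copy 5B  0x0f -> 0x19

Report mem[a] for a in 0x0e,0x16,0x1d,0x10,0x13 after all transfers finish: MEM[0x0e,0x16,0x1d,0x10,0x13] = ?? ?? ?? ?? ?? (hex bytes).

MEM[0x0e,0x16,0x1d,0x10,0x13] = 01 54 97 ac 97

#0 dst[0x0b+6] := {0x36,0xda,0xad,0x01,0x83,0xac}
#1 dst[0x13+5] := {0x97,0xaf,0x4c,0x54,0x35}
#2 dst[0x19+5] := {0x83,0xac,0x29,0x50,0x97}
query mem[0x0e]=0x01, mem[0x16]=0x54, mem[0x1d]=0x97, mem[0x10]=0xac, mem[0x13]=0x97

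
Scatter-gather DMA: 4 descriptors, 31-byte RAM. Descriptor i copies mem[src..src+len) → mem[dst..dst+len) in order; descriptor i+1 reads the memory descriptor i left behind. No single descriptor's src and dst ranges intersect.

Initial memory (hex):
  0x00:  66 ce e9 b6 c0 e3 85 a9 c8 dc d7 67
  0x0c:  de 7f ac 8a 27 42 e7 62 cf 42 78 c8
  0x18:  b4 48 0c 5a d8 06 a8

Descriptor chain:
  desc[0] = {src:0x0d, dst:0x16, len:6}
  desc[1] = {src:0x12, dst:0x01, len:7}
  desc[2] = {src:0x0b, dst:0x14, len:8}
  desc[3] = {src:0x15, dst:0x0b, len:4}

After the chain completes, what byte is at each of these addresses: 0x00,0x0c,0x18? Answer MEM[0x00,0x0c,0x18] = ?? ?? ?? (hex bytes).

#0 dst[0x16+6] := {0x7f,0xac,0x8a,0x27,0x42,0xe7}
#1 dst[0x01+7] := {0xe7,0x62,0xcf,0x42,0x7f,0xac,0x8a}
#2 dst[0x14+8] := {0x67,0xde,0x7f,0xac,0x8a,0x27,0x42,0xe7}
#3 dst[0x0b+4] := {0xde,0x7f,0xac,0x8a}
query mem[0x00]=0x66, mem[0x0c]=0x7f, mem[0x18]=0x8a

MEM[0x00,0x0c,0x18] = 66 7f 8a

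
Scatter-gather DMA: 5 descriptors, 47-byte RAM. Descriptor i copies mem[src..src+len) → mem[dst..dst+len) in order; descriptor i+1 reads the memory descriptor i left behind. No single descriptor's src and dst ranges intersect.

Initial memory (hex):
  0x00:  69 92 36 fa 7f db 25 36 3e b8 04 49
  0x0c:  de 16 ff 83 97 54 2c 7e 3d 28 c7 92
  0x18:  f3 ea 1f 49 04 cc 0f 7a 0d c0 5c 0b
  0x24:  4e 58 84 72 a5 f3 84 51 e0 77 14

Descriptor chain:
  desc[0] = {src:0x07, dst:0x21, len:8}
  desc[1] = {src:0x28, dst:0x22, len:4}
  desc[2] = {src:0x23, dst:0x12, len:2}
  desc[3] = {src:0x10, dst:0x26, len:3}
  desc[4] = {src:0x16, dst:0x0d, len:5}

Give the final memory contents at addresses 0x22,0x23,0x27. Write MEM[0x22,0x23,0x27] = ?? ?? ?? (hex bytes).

  after D0: wrote 8B at 0x21 = 363eb80449de16ff
  after D1: wrote 4B at 0x22 = fff38451
  after D2: wrote 2B at 0x12 = f384
  after D3: wrote 3B at 0x26 = 9754f3
  after D4: wrote 5B at 0x0d = c792f3ea1f
query mem[0x22]=0xff, mem[0x23]=0xf3, mem[0x27]=0x54

MEM[0x22,0x23,0x27] = ff f3 54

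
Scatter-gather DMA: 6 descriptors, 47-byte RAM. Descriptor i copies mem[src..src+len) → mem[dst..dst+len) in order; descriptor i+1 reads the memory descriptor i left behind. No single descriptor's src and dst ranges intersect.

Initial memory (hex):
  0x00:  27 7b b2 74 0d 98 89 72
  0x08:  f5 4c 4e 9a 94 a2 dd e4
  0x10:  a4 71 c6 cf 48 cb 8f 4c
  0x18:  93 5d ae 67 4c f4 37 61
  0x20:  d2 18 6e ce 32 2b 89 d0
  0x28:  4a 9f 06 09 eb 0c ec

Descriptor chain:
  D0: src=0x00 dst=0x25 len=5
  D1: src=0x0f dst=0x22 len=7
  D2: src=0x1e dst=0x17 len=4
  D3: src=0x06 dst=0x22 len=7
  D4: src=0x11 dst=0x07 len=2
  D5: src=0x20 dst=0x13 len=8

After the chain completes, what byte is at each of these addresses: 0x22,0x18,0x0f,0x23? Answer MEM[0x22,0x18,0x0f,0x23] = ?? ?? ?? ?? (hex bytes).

MEM[0x22,0x18,0x0f,0x23] = 89 4c e4 72

D0: mem[0x25..0x29] <- [27 7b b2 74 0d]
D1: mem[0x22..0x28] <- [e4 a4 71 c6 cf 48 cb]
D2: mem[0x17..0x1a] <- [37 61 d2 18]
D3: mem[0x22..0x28] <- [89 72 f5 4c 4e 9a 94]
D4: mem[0x07..0x08] <- [71 c6]
D5: mem[0x13..0x1a] <- [d2 18 89 72 f5 4c 4e 9a]
query mem[0x22]=0x89, mem[0x18]=0x4c, mem[0x0f]=0xe4, mem[0x23]=0x72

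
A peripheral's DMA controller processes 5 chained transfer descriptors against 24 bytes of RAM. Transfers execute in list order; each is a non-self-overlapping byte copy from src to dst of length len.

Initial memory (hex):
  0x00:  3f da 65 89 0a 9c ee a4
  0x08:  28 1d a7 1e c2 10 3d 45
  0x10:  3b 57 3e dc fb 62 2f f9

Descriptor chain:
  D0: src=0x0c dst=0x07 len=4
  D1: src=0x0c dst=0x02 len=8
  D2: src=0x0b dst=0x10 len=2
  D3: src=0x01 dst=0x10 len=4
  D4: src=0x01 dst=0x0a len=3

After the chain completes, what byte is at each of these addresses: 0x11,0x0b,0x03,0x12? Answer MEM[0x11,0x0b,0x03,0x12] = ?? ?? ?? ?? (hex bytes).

MEM[0x11,0x0b,0x03,0x12] = c2 c2 10 10

  after D0: wrote 4B at 0x07 = c2103d45
  after D1: wrote 8B at 0x02 = c2103d453b573edc
  after D2: wrote 2B at 0x10 = 1ec2
  after D3: wrote 4B at 0x10 = dac2103d
  after D4: wrote 3B at 0x0a = dac210
query mem[0x11]=0xc2, mem[0x0b]=0xc2, mem[0x03]=0x10, mem[0x12]=0x10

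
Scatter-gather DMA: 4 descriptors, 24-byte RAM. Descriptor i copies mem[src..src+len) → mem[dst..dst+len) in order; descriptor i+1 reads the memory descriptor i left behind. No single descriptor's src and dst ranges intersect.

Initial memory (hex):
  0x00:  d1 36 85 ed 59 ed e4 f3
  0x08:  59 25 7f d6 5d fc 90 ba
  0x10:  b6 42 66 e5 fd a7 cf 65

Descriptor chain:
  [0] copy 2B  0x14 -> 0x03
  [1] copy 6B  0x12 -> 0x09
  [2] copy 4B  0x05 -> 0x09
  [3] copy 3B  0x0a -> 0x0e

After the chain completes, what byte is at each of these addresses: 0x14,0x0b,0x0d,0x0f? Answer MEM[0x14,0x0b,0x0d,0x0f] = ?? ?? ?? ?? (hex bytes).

  after D0: wrote 2B at 0x03 = fda7
  after D1: wrote 6B at 0x09 = 66e5fda7cf65
  after D2: wrote 4B at 0x09 = ede4f359
  after D3: wrote 3B at 0x0e = e4f359
query mem[0x14]=0xfd, mem[0x0b]=0xf3, mem[0x0d]=0xcf, mem[0x0f]=0xf3

MEM[0x14,0x0b,0x0d,0x0f] = fd f3 cf f3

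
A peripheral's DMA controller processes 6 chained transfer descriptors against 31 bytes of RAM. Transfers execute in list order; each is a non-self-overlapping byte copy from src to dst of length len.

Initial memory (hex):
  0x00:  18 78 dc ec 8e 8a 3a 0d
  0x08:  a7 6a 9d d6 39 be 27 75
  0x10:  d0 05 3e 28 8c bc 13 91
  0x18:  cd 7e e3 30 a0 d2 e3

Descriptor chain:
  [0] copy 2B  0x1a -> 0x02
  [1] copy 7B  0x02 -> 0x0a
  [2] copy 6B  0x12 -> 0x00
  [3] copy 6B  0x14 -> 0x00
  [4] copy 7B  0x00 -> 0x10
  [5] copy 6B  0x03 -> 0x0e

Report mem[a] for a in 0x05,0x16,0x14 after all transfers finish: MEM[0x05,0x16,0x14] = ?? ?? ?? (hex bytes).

MEM[0x05,0x16,0x14] = 7e 3a cd

#0 dst[0x02+2] := {0xe3,0x30}
#1 dst[0x0a+7] := {0xe3,0x30,0x8e,0x8a,0x3a,0x0d,0xa7}
#2 dst[0x00+6] := {0x3e,0x28,0x8c,0xbc,0x13,0x91}
#3 dst[0x00+6] := {0x8c,0xbc,0x13,0x91,0xcd,0x7e}
#4 dst[0x10+7] := {0x8c,0xbc,0x13,0x91,0xcd,0x7e,0x3a}
#5 dst[0x0e+6] := {0x91,0xcd,0x7e,0x3a,0x0d,0xa7}
query mem[0x05]=0x7e, mem[0x16]=0x3a, mem[0x14]=0xcd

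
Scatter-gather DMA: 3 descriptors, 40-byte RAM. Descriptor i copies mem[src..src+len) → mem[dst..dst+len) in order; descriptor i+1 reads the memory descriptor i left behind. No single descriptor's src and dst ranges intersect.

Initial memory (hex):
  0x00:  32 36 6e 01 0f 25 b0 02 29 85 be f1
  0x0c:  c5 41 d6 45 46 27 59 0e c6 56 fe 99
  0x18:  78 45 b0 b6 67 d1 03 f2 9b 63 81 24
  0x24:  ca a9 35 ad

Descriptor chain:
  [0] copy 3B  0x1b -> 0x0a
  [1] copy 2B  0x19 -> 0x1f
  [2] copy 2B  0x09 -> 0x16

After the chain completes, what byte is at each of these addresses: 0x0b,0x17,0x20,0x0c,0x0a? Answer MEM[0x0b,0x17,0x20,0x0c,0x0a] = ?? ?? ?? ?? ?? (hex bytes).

[0] 0x1b->0x0a len=3 : b6 67 d1
[1] 0x19->0x1f len=2 : 45 b0
[2] 0x09->0x16 len=2 : 85 b6
query mem[0x0b]=0x67, mem[0x17]=0xb6, mem[0x20]=0xb0, mem[0x0c]=0xd1, mem[0x0a]=0xb6

MEM[0x0b,0x17,0x20,0x0c,0x0a] = 67 b6 b0 d1 b6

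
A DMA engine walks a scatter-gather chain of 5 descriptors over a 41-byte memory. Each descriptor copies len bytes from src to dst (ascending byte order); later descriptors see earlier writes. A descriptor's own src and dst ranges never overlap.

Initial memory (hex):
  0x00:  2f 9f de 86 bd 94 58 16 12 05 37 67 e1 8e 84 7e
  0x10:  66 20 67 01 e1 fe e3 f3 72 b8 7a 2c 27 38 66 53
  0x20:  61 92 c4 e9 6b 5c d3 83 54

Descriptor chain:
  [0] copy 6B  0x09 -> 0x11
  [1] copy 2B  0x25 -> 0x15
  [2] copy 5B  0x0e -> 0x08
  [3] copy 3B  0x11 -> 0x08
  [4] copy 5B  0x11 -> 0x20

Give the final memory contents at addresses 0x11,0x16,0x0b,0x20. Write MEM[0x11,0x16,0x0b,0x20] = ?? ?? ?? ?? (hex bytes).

MEM[0x11,0x16,0x0b,0x20] = 05 d3 05 05

#0 dst[0x11+6] := {0x05,0x37,0x67,0xe1,0x8e,0x84}
#1 dst[0x15+2] := {0x5c,0xd3}
#2 dst[0x08+5] := {0x84,0x7e,0x66,0x05,0x37}
#3 dst[0x08+3] := {0x05,0x37,0x67}
#4 dst[0x20+5] := {0x05,0x37,0x67,0xe1,0x5c}
query mem[0x11]=0x05, mem[0x16]=0xd3, mem[0x0b]=0x05, mem[0x20]=0x05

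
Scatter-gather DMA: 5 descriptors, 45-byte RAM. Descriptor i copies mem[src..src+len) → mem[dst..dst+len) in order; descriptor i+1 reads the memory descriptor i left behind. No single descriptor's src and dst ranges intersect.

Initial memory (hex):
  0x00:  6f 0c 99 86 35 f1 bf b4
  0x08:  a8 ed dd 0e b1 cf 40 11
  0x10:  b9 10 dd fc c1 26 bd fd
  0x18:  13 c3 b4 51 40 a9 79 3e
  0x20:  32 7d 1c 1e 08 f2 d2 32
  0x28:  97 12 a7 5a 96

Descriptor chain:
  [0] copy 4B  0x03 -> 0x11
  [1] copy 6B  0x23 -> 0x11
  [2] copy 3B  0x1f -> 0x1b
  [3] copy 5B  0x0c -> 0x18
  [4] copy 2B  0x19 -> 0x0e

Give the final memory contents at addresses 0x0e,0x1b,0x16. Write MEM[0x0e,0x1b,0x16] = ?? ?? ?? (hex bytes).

MEM[0x0e,0x1b,0x16] = cf 11 97

#0 dst[0x11+4] := {0x86,0x35,0xf1,0xbf}
#1 dst[0x11+6] := {0x1e,0x08,0xf2,0xd2,0x32,0x97}
#2 dst[0x1b+3] := {0x3e,0x32,0x7d}
#3 dst[0x18+5] := {0xb1,0xcf,0x40,0x11,0xb9}
#4 dst[0x0e+2] := {0xcf,0x40}
query mem[0x0e]=0xcf, mem[0x1b]=0x11, mem[0x16]=0x97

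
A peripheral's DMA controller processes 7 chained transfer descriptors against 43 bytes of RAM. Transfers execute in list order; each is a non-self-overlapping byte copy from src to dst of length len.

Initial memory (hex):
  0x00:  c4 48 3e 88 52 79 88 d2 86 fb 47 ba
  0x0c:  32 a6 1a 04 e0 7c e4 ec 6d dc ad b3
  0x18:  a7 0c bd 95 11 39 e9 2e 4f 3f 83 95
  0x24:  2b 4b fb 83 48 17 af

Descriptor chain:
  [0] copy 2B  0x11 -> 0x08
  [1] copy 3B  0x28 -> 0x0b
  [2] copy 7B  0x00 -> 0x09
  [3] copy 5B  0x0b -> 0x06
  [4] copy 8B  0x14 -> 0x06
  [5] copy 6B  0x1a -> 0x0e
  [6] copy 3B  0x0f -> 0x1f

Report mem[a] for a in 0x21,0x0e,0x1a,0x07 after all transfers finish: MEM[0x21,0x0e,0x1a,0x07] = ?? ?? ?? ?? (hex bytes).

[0] 0x11->0x08 len=2 : 7c e4
[1] 0x28->0x0b len=3 : 48 17 af
[2] 0x00->0x09 len=7 : c4 48 3e 88 52 79 88
[3] 0x0b->0x06 len=5 : 3e 88 52 79 88
[4] 0x14->0x06 len=8 : 6d dc ad b3 a7 0c bd 95
[5] 0x1a->0x0e len=6 : bd 95 11 39 e9 2e
[6] 0x0f->0x1f len=3 : 95 11 39
query mem[0x21]=0x39, mem[0x0e]=0xbd, mem[0x1a]=0xbd, mem[0x07]=0xdc

MEM[0x21,0x0e,0x1a,0x07] = 39 bd bd dc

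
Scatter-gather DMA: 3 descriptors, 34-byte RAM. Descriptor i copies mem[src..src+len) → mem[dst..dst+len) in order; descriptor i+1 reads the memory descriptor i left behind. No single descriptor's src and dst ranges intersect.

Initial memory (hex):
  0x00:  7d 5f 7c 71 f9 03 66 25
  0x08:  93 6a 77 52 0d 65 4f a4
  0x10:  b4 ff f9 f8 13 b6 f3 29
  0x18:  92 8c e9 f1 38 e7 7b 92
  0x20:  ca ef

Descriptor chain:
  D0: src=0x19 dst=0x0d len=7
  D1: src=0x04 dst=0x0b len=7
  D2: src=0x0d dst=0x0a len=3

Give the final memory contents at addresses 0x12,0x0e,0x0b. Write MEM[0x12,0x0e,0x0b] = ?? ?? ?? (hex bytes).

MEM[0x12,0x0e,0x0b] = 7b 25 25

  after D0: wrote 7B at 0x0d = 8ce9f138e77b92
  after D1: wrote 7B at 0x0b = f9036625936a77
  after D2: wrote 3B at 0x0a = 662593
query mem[0x12]=0x7b, mem[0x0e]=0x25, mem[0x0b]=0x25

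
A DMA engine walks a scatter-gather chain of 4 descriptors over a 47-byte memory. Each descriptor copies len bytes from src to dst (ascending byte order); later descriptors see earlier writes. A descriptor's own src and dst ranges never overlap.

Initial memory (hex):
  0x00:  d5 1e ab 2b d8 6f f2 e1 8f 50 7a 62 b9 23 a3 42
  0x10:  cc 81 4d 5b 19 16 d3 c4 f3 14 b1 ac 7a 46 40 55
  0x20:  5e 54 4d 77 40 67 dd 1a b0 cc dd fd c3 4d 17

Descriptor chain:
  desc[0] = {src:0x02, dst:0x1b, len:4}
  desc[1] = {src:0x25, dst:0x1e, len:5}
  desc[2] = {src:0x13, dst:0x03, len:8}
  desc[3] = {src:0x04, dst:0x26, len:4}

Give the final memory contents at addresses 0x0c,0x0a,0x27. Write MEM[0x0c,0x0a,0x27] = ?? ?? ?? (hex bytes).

  after D0: wrote 4B at 0x1b = ab2bd86f
  after D1: wrote 5B at 0x1e = 67dd1ab0cc
  after D2: wrote 8B at 0x03 = 5b1916d3c4f314b1
  after D3: wrote 4B at 0x26 = 1916d3c4
query mem[0x0c]=0xb9, mem[0x0a]=0xb1, mem[0x27]=0x16

MEM[0x0c,0x0a,0x27] = b9 b1 16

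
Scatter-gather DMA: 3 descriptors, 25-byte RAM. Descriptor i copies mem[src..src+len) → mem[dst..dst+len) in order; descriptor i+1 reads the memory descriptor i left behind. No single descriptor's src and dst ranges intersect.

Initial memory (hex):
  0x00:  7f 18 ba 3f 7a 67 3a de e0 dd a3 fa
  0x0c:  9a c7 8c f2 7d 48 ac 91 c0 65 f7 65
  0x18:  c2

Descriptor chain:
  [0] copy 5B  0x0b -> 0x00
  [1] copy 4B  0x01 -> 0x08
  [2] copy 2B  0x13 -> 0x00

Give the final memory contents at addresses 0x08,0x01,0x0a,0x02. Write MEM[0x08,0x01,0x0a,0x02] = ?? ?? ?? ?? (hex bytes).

MEM[0x08,0x01,0x0a,0x02] = 9a c0 8c c7

#0 dst[0x00+5] := {0xfa,0x9a,0xc7,0x8c,0xf2}
#1 dst[0x08+4] := {0x9a,0xc7,0x8c,0xf2}
#2 dst[0x00+2] := {0x91,0xc0}
query mem[0x08]=0x9a, mem[0x01]=0xc0, mem[0x0a]=0x8c, mem[0x02]=0xc7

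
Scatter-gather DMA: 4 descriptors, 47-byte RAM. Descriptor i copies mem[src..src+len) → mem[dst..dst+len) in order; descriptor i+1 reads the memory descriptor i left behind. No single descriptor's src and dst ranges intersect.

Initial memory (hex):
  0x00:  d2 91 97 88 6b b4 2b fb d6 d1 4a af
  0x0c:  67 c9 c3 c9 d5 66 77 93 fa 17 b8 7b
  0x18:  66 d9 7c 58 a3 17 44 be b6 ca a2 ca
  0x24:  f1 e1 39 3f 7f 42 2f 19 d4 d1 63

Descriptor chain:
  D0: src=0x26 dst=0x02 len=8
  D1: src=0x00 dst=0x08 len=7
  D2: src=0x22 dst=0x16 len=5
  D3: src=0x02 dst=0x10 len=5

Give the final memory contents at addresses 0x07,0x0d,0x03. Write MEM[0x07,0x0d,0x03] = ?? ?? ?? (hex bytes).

#0 dst[0x02+8] := {0x39,0x3f,0x7f,0x42,0x2f,0x19,0xd4,0xd1}
#1 dst[0x08+7] := {0xd2,0x91,0x39,0x3f,0x7f,0x42,0x2f}
#2 dst[0x16+5] := {0xa2,0xca,0xf1,0xe1,0x39}
#3 dst[0x10+5] := {0x39,0x3f,0x7f,0x42,0x2f}
query mem[0x07]=0x19, mem[0x0d]=0x42, mem[0x03]=0x3f

MEM[0x07,0x0d,0x03] = 19 42 3f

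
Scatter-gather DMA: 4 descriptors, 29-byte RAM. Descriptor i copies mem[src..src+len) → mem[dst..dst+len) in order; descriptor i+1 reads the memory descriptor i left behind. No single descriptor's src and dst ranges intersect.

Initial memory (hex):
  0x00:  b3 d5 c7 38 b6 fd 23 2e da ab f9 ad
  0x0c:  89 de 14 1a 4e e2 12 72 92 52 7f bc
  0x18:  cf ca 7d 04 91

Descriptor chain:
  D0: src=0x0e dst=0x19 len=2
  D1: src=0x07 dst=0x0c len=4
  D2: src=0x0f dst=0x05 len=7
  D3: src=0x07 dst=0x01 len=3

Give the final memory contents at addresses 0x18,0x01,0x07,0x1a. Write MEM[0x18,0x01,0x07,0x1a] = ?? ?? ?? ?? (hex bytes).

MEM[0x18,0x01,0x07,0x1a] = cf e2 e2 1a

  after D0: wrote 2B at 0x19 = 141a
  after D1: wrote 4B at 0x0c = 2edaabf9
  after D2: wrote 7B at 0x05 = f94ee212729252
  after D3: wrote 3B at 0x01 = e21272
query mem[0x18]=0xcf, mem[0x01]=0xe2, mem[0x07]=0xe2, mem[0x1a]=0x1a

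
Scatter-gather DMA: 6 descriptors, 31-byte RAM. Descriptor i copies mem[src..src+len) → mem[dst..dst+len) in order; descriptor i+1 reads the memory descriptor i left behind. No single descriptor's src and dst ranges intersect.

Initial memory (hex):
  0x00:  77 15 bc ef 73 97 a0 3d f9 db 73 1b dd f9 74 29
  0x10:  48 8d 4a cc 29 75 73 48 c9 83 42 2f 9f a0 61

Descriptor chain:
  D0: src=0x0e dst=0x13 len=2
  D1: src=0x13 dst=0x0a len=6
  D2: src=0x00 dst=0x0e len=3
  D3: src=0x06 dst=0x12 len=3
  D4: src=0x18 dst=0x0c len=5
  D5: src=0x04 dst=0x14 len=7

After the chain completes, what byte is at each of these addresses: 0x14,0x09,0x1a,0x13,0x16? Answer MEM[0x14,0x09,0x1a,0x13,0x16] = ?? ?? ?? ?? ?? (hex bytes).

  after D0: wrote 2B at 0x13 = 7429
  after D1: wrote 6B at 0x0a = 7429757348c9
  after D2: wrote 3B at 0x0e = 7715bc
  after D3: wrote 3B at 0x12 = a03df9
  after D4: wrote 5B at 0x0c = c983422f9f
  after D5: wrote 7B at 0x14 = 7397a03df9db74
query mem[0x14]=0x73, mem[0x09]=0xdb, mem[0x1a]=0x74, mem[0x13]=0x3d, mem[0x16]=0xa0

MEM[0x14,0x09,0x1a,0x13,0x16] = 73 db 74 3d a0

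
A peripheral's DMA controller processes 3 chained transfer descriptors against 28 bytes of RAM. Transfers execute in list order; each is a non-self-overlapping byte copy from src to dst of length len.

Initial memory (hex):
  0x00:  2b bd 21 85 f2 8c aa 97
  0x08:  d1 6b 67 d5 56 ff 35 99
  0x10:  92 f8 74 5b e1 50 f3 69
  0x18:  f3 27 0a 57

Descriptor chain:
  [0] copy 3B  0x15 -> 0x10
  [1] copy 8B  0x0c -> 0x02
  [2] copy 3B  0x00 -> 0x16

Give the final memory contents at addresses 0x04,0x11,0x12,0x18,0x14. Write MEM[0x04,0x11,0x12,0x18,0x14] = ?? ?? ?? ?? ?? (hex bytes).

  after D0: wrote 3B at 0x10 = 50f369
  after D1: wrote 8B at 0x02 = 56ff359950f3695b
  after D2: wrote 3B at 0x16 = 2bbd56
query mem[0x04]=0x35, mem[0x11]=0xf3, mem[0x12]=0x69, mem[0x18]=0x56, mem[0x14]=0xe1

MEM[0x04,0x11,0x12,0x18,0x14] = 35 f3 69 56 e1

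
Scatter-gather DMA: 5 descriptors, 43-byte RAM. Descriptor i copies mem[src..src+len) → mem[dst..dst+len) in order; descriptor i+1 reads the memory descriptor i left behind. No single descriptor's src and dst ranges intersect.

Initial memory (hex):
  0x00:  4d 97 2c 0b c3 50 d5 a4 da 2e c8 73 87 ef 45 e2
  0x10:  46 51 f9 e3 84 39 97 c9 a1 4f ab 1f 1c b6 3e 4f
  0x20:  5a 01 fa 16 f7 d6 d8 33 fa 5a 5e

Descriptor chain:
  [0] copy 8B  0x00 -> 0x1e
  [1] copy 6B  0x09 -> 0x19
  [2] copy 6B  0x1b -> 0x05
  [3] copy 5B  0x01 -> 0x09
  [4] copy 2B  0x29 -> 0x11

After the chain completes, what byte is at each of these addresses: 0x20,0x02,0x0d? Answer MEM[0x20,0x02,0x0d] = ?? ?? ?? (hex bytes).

MEM[0x20,0x02,0x0d] = 2c 2c 73

#0 dst[0x1e+8] := {0x4d,0x97,0x2c,0x0b,0xc3,0x50,0xd5,0xa4}
#1 dst[0x19+6] := {0x2e,0xc8,0x73,0x87,0xef,0x45}
#2 dst[0x05+6] := {0x73,0x87,0xef,0x45,0x97,0x2c}
#3 dst[0x09+5] := {0x97,0x2c,0x0b,0xc3,0x73}
#4 dst[0x11+2] := {0x5a,0x5e}
query mem[0x20]=0x2c, mem[0x02]=0x2c, mem[0x0d]=0x73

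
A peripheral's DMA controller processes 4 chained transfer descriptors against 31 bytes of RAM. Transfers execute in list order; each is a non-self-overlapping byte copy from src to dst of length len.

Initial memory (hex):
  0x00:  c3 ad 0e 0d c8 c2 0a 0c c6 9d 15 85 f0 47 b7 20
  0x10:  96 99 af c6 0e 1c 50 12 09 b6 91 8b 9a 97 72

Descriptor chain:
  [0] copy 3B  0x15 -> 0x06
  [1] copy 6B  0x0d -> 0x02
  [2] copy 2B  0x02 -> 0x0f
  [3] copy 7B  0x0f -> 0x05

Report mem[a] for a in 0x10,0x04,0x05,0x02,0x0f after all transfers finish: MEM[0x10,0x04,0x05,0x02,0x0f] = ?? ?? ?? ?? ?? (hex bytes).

MEM[0x10,0x04,0x05,0x02,0x0f] = b7 20 47 47 47

  after D0: wrote 3B at 0x06 = 1c5012
  after D1: wrote 6B at 0x02 = 47b7209699af
  after D2: wrote 2B at 0x0f = 47b7
  after D3: wrote 7B at 0x05 = 47b799afc60e1c
query mem[0x10]=0xb7, mem[0x04]=0x20, mem[0x05]=0x47, mem[0x02]=0x47, mem[0x0f]=0x47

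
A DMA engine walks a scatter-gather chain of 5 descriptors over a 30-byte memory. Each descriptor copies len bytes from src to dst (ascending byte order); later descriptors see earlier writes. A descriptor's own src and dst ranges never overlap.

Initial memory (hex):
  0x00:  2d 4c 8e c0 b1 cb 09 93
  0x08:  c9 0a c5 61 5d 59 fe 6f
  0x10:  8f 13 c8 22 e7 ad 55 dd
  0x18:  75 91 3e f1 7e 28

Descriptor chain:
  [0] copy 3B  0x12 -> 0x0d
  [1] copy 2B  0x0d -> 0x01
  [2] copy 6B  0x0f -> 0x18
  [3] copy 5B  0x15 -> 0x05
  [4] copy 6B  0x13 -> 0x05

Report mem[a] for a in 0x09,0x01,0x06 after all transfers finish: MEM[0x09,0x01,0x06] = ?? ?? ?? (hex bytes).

MEM[0x09,0x01,0x06] = dd c8 e7

#0 dst[0x0d+3] := {0xc8,0x22,0xe7}
#1 dst[0x01+2] := {0xc8,0x22}
#2 dst[0x18+6] := {0xe7,0x8f,0x13,0xc8,0x22,0xe7}
#3 dst[0x05+5] := {0xad,0x55,0xdd,0xe7,0x8f}
#4 dst[0x05+6] := {0x22,0xe7,0xad,0x55,0xdd,0xe7}
query mem[0x09]=0xdd, mem[0x01]=0xc8, mem[0x06]=0xe7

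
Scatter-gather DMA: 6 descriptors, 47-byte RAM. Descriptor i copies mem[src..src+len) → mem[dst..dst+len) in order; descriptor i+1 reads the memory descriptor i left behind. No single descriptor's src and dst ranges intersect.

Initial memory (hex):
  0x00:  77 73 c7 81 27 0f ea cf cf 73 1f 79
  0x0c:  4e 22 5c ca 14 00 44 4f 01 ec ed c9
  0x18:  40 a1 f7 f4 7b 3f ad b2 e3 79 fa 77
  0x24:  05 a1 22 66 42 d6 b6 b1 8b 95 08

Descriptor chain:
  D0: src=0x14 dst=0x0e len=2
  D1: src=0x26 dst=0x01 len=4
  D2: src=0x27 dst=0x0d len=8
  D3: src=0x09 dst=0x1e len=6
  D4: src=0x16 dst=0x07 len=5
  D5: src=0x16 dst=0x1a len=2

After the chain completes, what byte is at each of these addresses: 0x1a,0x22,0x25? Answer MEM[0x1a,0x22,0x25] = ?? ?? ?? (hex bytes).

MEM[0x1a,0x22,0x25] = ed 66 a1

  after D0: wrote 2B at 0x0e = 01ec
  after D1: wrote 4B at 0x01 = 226642d6
  after D2: wrote 8B at 0x0d = 6642d6b6b18b9508
  after D3: wrote 6B at 0x1e = 731f794e6642
  after D4: wrote 5B at 0x07 = edc940a1f7
  after D5: wrote 2B at 0x1a = edc9
query mem[0x1a]=0xed, mem[0x22]=0x66, mem[0x25]=0xa1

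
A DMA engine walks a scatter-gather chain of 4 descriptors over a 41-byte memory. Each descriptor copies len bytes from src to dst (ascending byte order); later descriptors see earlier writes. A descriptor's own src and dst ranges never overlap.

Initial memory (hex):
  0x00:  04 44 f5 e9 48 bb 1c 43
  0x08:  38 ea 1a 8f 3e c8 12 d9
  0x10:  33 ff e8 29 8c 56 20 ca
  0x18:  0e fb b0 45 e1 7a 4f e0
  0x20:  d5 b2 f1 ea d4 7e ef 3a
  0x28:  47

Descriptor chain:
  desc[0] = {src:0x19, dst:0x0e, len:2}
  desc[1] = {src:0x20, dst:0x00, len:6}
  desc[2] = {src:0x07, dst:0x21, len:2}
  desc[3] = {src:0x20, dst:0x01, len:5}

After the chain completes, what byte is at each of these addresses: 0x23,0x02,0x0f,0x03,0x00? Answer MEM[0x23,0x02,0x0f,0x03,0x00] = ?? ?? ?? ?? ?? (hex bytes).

MEM[0x23,0x02,0x0f,0x03,0x00] = ea 43 b0 38 d5

#0 dst[0x0e+2] := {0xfb,0xb0}
#1 dst[0x00+6] := {0xd5,0xb2,0xf1,0xea,0xd4,0x7e}
#2 dst[0x21+2] := {0x43,0x38}
#3 dst[0x01+5] := {0xd5,0x43,0x38,0xea,0xd4}
query mem[0x23]=0xea, mem[0x02]=0x43, mem[0x0f]=0xb0, mem[0x03]=0x38, mem[0x00]=0xd5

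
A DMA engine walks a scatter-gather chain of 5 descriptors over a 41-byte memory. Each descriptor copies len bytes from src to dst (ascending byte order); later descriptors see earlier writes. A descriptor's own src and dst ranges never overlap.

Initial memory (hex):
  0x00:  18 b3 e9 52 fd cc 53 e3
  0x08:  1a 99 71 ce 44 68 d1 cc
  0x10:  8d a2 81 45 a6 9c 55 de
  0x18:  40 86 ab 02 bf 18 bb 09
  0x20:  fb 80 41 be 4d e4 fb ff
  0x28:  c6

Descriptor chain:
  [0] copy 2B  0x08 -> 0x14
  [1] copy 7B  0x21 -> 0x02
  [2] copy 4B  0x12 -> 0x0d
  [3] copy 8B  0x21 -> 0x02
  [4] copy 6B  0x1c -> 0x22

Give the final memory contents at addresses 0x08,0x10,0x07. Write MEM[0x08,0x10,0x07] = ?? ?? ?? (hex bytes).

MEM[0x08,0x10,0x07] = ff 99 fb

  after D0: wrote 2B at 0x14 = 1a99
  after D1: wrote 7B at 0x02 = 8041be4de4fbff
  after D2: wrote 4B at 0x0d = 81451a99
  after D3: wrote 8B at 0x02 = 8041be4de4fbffc6
  after D4: wrote 6B at 0x22 = bf18bb09fb80
query mem[0x08]=0xff, mem[0x10]=0x99, mem[0x07]=0xfb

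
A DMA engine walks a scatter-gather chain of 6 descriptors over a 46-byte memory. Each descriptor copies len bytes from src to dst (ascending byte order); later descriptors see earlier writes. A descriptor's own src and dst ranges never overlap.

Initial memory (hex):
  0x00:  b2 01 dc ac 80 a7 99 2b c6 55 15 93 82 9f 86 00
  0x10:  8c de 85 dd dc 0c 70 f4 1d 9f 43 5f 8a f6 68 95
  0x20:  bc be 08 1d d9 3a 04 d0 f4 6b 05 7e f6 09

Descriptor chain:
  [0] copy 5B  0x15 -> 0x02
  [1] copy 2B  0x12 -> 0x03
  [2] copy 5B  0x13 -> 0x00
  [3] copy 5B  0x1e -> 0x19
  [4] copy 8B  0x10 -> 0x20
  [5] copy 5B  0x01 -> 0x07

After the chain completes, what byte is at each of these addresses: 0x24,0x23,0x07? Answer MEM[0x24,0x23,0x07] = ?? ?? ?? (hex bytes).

D0: mem[0x02..0x06] <- [0c 70 f4 1d 9f]
D1: mem[0x03..0x04] <- [85 dd]
D2: mem[0x00..0x04] <- [dd dc 0c 70 f4]
D3: mem[0x19..0x1d] <- [68 95 bc be 08]
D4: mem[0x20..0x27] <- [8c de 85 dd dc 0c 70 f4]
D5: mem[0x07..0x0b] <- [dc 0c 70 f4 1d]
query mem[0x24]=0xdc, mem[0x23]=0xdd, mem[0x07]=0xdc

MEM[0x24,0x23,0x07] = dc dd dc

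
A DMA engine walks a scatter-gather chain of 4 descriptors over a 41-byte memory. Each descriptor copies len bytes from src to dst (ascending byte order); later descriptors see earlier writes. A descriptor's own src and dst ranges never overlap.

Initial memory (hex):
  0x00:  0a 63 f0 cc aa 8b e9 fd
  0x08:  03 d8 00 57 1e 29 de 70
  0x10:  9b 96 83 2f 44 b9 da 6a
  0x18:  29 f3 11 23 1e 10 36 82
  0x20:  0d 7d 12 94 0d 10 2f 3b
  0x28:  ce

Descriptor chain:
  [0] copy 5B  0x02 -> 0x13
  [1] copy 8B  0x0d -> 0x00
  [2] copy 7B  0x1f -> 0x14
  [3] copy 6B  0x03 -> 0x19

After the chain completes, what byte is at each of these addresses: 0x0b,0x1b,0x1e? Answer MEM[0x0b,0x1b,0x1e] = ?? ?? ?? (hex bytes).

#0 dst[0x13+5] := {0xf0,0xcc,0xaa,0x8b,0xe9}
#1 dst[0x00+8] := {0x29,0xde,0x70,0x9b,0x96,0x83,0xf0,0xcc}
#2 dst[0x14+7] := {0x82,0x0d,0x7d,0x12,0x94,0x0d,0x10}
#3 dst[0x19+6] := {0x9b,0x96,0x83,0xf0,0xcc,0x03}
query mem[0x0b]=0x57, mem[0x1b]=0x83, mem[0x1e]=0x03

MEM[0x0b,0x1b,0x1e] = 57 83 03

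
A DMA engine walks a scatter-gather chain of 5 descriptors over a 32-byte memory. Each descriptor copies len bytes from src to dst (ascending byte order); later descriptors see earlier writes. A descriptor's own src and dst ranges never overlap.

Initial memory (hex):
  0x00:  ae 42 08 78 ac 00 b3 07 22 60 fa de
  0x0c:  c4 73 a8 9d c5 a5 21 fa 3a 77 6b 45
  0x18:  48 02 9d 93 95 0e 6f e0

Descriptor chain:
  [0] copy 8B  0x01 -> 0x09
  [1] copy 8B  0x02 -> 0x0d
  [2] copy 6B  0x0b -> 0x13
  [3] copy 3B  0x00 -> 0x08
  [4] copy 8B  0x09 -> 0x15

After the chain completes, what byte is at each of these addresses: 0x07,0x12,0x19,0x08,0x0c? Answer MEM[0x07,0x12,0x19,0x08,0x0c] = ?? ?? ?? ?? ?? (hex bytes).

MEM[0x07,0x12,0x19,0x08,0x0c] = 07 07 08 ae ac

  after D0: wrote 8B at 0x09 = 420878ac00b30722
  after D1: wrote 8B at 0x0d = 0878ac00b3072242
  after D2: wrote 6B at 0x13 = 78ac0878ac00
  after D3: wrote 3B at 0x08 = ae4208
  after D4: wrote 8B at 0x15 = 420878ac0878ac00
query mem[0x07]=0x07, mem[0x12]=0x07, mem[0x19]=0x08, mem[0x08]=0xae, mem[0x0c]=0xac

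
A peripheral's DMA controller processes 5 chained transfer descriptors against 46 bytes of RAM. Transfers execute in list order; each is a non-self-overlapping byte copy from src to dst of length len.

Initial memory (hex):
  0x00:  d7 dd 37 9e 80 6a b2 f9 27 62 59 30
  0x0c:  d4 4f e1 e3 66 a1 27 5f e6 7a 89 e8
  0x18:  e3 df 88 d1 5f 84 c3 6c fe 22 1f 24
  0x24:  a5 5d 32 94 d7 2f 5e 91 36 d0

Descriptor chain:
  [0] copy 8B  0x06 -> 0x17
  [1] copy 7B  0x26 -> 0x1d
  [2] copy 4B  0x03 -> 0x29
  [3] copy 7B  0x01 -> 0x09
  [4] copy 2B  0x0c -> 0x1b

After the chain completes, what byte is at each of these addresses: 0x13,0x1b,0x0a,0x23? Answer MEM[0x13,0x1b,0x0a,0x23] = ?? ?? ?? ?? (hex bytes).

#0 dst[0x17+8] := {0xb2,0xf9,0x27,0x62,0x59,0x30,0xd4,0x4f}
#1 dst[0x1d+7] := {0x32,0x94,0xd7,0x2f,0x5e,0x91,0x36}
#2 dst[0x29+4] := {0x9e,0x80,0x6a,0xb2}
#3 dst[0x09+7] := {0xdd,0x37,0x9e,0x80,0x6a,0xb2,0xf9}
#4 dst[0x1b+2] := {0x80,0x6a}
query mem[0x13]=0x5f, mem[0x1b]=0x80, mem[0x0a]=0x37, mem[0x23]=0x36

MEM[0x13,0x1b,0x0a,0x23] = 5f 80 37 36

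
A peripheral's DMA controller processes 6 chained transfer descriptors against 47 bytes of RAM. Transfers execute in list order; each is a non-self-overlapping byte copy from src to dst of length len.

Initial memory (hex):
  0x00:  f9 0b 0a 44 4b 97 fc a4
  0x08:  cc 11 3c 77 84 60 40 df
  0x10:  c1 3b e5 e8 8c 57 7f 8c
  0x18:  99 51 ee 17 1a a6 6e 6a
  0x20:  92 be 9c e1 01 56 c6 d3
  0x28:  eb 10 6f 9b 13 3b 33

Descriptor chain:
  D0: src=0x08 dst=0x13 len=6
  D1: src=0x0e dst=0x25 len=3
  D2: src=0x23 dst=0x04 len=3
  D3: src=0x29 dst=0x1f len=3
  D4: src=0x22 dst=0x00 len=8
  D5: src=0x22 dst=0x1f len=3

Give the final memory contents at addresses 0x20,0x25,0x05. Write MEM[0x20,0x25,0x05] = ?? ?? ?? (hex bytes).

MEM[0x20,0x25,0x05] = e1 40 c1

  after D0: wrote 6B at 0x13 = cc113c778460
  after D1: wrote 3B at 0x25 = 40dfc1
  after D2: wrote 3B at 0x04 = e10140
  after D3: wrote 3B at 0x1f = 106f9b
  after D4: wrote 8B at 0x00 = 9ce10140dfc1eb10
  after D5: wrote 3B at 0x1f = 9ce101
query mem[0x20]=0xe1, mem[0x25]=0x40, mem[0x05]=0xc1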